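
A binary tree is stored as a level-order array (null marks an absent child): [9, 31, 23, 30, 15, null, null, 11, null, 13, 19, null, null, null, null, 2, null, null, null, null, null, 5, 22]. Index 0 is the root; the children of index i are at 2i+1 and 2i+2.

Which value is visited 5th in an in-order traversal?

In-order visits the left subtree, then the node, then the right subtree.
At 9: go left to 31.
  At 31: go left to 30.
    At 30: go left to 11.
      At 11: go left to 2.
        2 is a leaf — visit 2.
      Visit 11.
      At 11: no right child.
    Visit 30.
    At 30: no right child.
  Visit 31.
  At 31: go right to 15.
    At 15: go left to 13.
      13 is a leaf — visit 13.
    Visit 15.
    At 15: go right to 19.
      At 19: go left to 5.
        5 is a leaf — visit 5.
      Visit 19.
      At 19: go right to 22.
        22 is a leaf — visit 22.
Visit 9.
At 9: go right to 23.
  23 is a leaf — visit 23.
Full in-order sequence: 2, 11, 30, 31, 13, 15, 5, 19, 22, 9, 23.

13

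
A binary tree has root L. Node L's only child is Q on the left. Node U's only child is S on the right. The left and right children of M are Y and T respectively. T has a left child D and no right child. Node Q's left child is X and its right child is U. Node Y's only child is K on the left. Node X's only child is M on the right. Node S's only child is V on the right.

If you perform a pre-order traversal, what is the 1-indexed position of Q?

Pre-order visits the node, then its left subtree, then its right subtree.
Visit L.
At L: go left to Q.
  Visit Q.
  At Q: go left to X.
    Visit X.
    At X: no left child.
    At X: go right to M.
      Visit M.
      At M: go left to Y.
        Visit Y.
        At Y: go left to K.
          K is a leaf — visit K.
        At Y: no right child.
      At M: go right to T.
        Visit T.
        At T: go left to D.
          D is a leaf — visit D.
        At T: no right child.
  At Q: go right to U.
    Visit U.
    At U: no left child.
    At U: go right to S.
      Visit S.
      At S: no left child.
      At S: go right to V.
        V is a leaf — visit V.
At L: no right child.
Full pre-order sequence: L, Q, X, M, Y, K, T, D, U, S, V.

2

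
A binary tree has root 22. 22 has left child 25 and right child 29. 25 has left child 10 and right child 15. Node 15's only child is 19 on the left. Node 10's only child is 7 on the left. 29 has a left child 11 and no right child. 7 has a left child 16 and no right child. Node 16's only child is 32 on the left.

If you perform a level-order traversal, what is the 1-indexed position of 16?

Level-order visits nodes level by level from the root, left to right within each level.
Level 0: 22
Level 1: 25, 29
Level 2: 10, 15, 11
Level 3: 7, 19
Level 4: 16
Level 5: 32
Full level-order sequence: 22, 25, 29, 10, 15, 11, 7, 19, 16, 32.

9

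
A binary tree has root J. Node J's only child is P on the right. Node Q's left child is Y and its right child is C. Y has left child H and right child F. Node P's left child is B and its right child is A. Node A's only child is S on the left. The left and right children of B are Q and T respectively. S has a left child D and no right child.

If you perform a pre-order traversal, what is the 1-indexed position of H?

6

Pre-order visits the node, then its left subtree, then its right subtree.
Visit J.
At J: no left child.
At J: go right to P.
  Visit P.
  At P: go left to B.
    Visit B.
    At B: go left to Q.
      Visit Q.
      At Q: go left to Y.
        Visit Y.
        At Y: go left to H.
          H is a leaf — visit H.
        At Y: go right to F.
          F is a leaf — visit F.
      At Q: go right to C.
        C is a leaf — visit C.
    At B: go right to T.
      T is a leaf — visit T.
  At P: go right to A.
    Visit A.
    At A: go left to S.
      Visit S.
      At S: go left to D.
        D is a leaf — visit D.
      At S: no right child.
    At A: no right child.
Full pre-order sequence: J, P, B, Q, Y, H, F, C, T, A, S, D.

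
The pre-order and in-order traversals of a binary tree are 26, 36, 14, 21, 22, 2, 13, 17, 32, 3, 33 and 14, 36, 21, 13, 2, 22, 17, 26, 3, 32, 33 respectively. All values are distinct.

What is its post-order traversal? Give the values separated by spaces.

14 13 2 17 22 21 36 3 33 32 26

The first element of pre-order is the root; it splits in-order into left and right subtrees.
Root 26: left subtree has 7 nodes {14, 36, 21, 13, 2, 22, 17}, right has 3 {3, 32, 33}.
  Root 36: left subtree has 1 node {14}, right has 5 {21, 13, 2, 22, 17}.
    Root 21: left subtree has 0 nodes { }, right has 4 {13, 2, 22, 17}.
      Root 22: left subtree has 2 nodes {13, 2}, right has 1 {17}.
        Root 2: left subtree has 1 node {13}, right has 0 { }.
  Root 32: left subtree has 1 node {3}, right has 1 {33}.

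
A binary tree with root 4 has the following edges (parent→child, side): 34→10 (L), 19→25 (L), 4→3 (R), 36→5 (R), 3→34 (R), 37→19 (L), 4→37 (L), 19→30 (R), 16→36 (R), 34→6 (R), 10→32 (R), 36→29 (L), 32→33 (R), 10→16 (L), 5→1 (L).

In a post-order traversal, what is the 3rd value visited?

Post-order visits the left subtree, then the right subtree, then the node.
At 4: go left to 37.
  At 37: go left to 19.
    At 19: go left to 25.
      25 is a leaf — visit 25.
    At 19: go right to 30.
      30 is a leaf — visit 30.
    Visit 19.
  At 37: no right child.
  Visit 37.
At 4: go right to 3.
  At 3: no left child.
  At 3: go right to 34.
    At 34: go left to 10.
      At 10: go left to 16.
        At 16: no left child.
        At 16: go right to 36.
          At 36: go left to 29.
            29 is a leaf — visit 29.
          At 36: go right to 5.
            At 5: go left to 1.
              1 is a leaf — visit 1.
            At 5: no right child.
            Visit 5.
          Visit 36.
        Visit 16.
      At 10: go right to 32.
        At 32: no left child.
        At 32: go right to 33.
          33 is a leaf — visit 33.
        Visit 32.
      Visit 10.
    At 34: go right to 6.
      6 is a leaf — visit 6.
    Visit 34.
  Visit 3.
Visit 4.
Full post-order sequence: 25, 30, 19, 37, 29, 1, 5, 36, 16, 33, 32, 10, 6, 34, 3, 4.

19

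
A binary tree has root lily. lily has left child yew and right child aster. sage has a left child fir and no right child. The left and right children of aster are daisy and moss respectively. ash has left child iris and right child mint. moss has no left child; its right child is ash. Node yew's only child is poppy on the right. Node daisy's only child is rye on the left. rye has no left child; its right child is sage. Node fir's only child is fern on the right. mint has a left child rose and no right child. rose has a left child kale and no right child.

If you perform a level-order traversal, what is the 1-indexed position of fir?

Level-order visits nodes level by level from the root, left to right within each level.
Level 0: lily
Level 1: yew, aster
Level 2: poppy, daisy, moss
Level 3: rye, ash
Level 4: sage, iris, mint
Level 5: fir, rose
Level 6: fern, kale
Full level-order sequence: lily, yew, aster, poppy, daisy, moss, rye, ash, sage, iris, mint, fir, rose, fern, kale.

12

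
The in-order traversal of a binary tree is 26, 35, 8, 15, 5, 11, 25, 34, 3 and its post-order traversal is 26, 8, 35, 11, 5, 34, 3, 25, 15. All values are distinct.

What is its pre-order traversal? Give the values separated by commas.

15, 35, 26, 8, 25, 5, 11, 3, 34

The last element of post-order is the root; it splits in-order into left and right subtrees.
Root 15: left subtree has 3 nodes {26, 35, 8}, right has 5 {5, 11, 25, 34, 3}.
  Root 35: left subtree has 1 node {26}, right has 1 {8}.
  Root 25: left subtree has 2 nodes {5, 11}, right has 2 {34, 3}.
    Root 5: left subtree has 0 nodes { }, right has 1 {11}.
    Root 3: left subtree has 1 node {34}, right has 0 { }.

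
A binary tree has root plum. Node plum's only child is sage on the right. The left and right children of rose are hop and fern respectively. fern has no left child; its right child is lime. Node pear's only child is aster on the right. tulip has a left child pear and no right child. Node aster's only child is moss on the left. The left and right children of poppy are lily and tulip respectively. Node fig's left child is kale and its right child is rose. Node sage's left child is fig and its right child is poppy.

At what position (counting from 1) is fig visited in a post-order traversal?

6

Post-order visits the left subtree, then the right subtree, then the node.
At plum: no left child.
At plum: go right to sage.
  At sage: go left to fig.
    At fig: go left to kale.
      kale is a leaf — visit kale.
    At fig: go right to rose.
      At rose: go left to hop.
        hop is a leaf — visit hop.
      At rose: go right to fern.
        At fern: no left child.
        At fern: go right to lime.
          lime is a leaf — visit lime.
        Visit fern.
      Visit rose.
    Visit fig.
  At sage: go right to poppy.
    At poppy: go left to lily.
      lily is a leaf — visit lily.
    At poppy: go right to tulip.
      At tulip: go left to pear.
        At pear: no left child.
        At pear: go right to aster.
          At aster: go left to moss.
            moss is a leaf — visit moss.
          At aster: no right child.
          Visit aster.
        Visit pear.
      At tulip: no right child.
      Visit tulip.
    Visit poppy.
  Visit sage.
Visit plum.
Full post-order sequence: kale, hop, lime, fern, rose, fig, lily, moss, aster, pear, tulip, poppy, sage, plum.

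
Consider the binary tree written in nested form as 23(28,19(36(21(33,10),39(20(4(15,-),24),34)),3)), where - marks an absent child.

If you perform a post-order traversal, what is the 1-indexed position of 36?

11

Post-order visits the left subtree, then the right subtree, then the node.
At 23: go left to 28.
  28 is a leaf — visit 28.
At 23: go right to 19.
  At 19: go left to 36.
    At 36: go left to 21.
      At 21: go left to 33.
        33 is a leaf — visit 33.
      At 21: go right to 10.
        10 is a leaf — visit 10.
      Visit 21.
    At 36: go right to 39.
      At 39: go left to 20.
        At 20: go left to 4.
          At 4: go left to 15.
            15 is a leaf — visit 15.
          At 4: no right child.
          Visit 4.
        At 20: go right to 24.
          24 is a leaf — visit 24.
        Visit 20.
      At 39: go right to 34.
        34 is a leaf — visit 34.
      Visit 39.
    Visit 36.
  At 19: go right to 3.
    3 is a leaf — visit 3.
  Visit 19.
Visit 23.
Full post-order sequence: 28, 33, 10, 21, 15, 4, 24, 20, 34, 39, 36, 3, 19, 23.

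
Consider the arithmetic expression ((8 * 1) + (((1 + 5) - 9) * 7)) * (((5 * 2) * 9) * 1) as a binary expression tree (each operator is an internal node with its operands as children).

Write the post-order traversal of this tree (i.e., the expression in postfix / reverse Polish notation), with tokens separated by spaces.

8 1 * 1 5 + 9 - 7 * + 5 2 * 9 * 1 * *

Post-order on an expression tree gives postfix notation: for each operator, emit left operand, right operand, then the operator.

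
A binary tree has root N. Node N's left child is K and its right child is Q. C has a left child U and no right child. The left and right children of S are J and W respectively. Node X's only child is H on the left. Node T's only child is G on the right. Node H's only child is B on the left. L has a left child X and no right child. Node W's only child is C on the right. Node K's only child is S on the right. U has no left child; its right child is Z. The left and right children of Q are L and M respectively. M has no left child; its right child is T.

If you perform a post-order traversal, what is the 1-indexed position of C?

Post-order visits the left subtree, then the right subtree, then the node.
At N: go left to K.
  At K: no left child.
  At K: go right to S.
    At S: go left to J.
      J is a leaf — visit J.
    At S: go right to W.
      At W: no left child.
      At W: go right to C.
        At C: go left to U.
          At U: no left child.
          At U: go right to Z.
            Z is a leaf — visit Z.
          Visit U.
        At C: no right child.
        Visit C.
      Visit W.
    Visit S.
  Visit K.
At N: go right to Q.
  At Q: go left to L.
    At L: go left to X.
      At X: go left to H.
        At H: go left to B.
          B is a leaf — visit B.
        At H: no right child.
        Visit H.
      At X: no right child.
      Visit X.
    At L: no right child.
    Visit L.
  At Q: go right to M.
    At M: no left child.
    At M: go right to T.
      At T: no left child.
      At T: go right to G.
        G is a leaf — visit G.
      Visit T.
    Visit M.
  Visit Q.
Visit N.
Full post-order sequence: J, Z, U, C, W, S, K, B, H, X, L, G, T, M, Q, N.

4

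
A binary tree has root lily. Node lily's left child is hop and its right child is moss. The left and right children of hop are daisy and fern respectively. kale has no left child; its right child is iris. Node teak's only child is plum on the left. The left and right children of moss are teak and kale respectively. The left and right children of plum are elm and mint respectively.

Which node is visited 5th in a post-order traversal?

mint

Post-order visits the left subtree, then the right subtree, then the node.
At lily: go left to hop.
  At hop: go left to daisy.
    daisy is a leaf — visit daisy.
  At hop: go right to fern.
    fern is a leaf — visit fern.
  Visit hop.
At lily: go right to moss.
  At moss: go left to teak.
    At teak: go left to plum.
      At plum: go left to elm.
        elm is a leaf — visit elm.
      At plum: go right to mint.
        mint is a leaf — visit mint.
      Visit plum.
    At teak: no right child.
    Visit teak.
  At moss: go right to kale.
    At kale: no left child.
    At kale: go right to iris.
      iris is a leaf — visit iris.
    Visit kale.
  Visit moss.
Visit lily.
Full post-order sequence: daisy, fern, hop, elm, mint, plum, teak, iris, kale, moss, lily.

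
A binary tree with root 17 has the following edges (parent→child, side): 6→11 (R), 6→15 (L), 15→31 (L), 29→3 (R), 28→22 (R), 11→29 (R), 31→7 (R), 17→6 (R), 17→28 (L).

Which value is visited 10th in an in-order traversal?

3

In-order visits the left subtree, then the node, then the right subtree.
At 17: go left to 28.
  At 28: no left child.
  Visit 28.
  At 28: go right to 22.
    22 is a leaf — visit 22.
Visit 17.
At 17: go right to 6.
  At 6: go left to 15.
    At 15: go left to 31.
      At 31: no left child.
      Visit 31.
      At 31: go right to 7.
        7 is a leaf — visit 7.
    Visit 15.
    At 15: no right child.
  Visit 6.
  At 6: go right to 11.
    At 11: no left child.
    Visit 11.
    At 11: go right to 29.
      At 29: no left child.
      Visit 29.
      At 29: go right to 3.
        3 is a leaf — visit 3.
Full in-order sequence: 28, 22, 17, 31, 7, 15, 6, 11, 29, 3.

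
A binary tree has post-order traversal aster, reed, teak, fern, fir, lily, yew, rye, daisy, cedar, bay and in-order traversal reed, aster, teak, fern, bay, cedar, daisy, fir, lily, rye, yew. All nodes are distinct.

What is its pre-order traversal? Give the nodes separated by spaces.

The last element of post-order is the root; it splits in-order into left and right subtrees.
Root bay: left subtree has 4 nodes {reed, aster, teak, fern}, right has 6 {cedar, daisy, fir, lily, rye, yew}.
  Root fern: left subtree has 3 nodes {reed, aster, teak}, right has 0 { }.
    Root teak: left subtree has 2 nodes {reed, aster}, right has 0 { }.
      Root reed: left subtree has 0 nodes { }, right has 1 {aster}.
  Root cedar: left subtree has 0 nodes { }, right has 5 {daisy, fir, lily, rye, yew}.
    Root daisy: left subtree has 0 nodes { }, right has 4 {fir, lily, rye, yew}.
      Root rye: left subtree has 2 nodes {fir, lily}, right has 1 {yew}.
        Root lily: left subtree has 1 node {fir}, right has 0 { }.

bay fern teak reed aster cedar daisy rye lily fir yew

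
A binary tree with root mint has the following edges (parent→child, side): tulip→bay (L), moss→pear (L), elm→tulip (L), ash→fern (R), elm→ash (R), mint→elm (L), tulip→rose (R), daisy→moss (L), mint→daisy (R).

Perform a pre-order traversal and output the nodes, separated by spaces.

Pre-order visits the node, then its left subtree, then its right subtree.
Visit mint.
At mint: go left to elm.
  Visit elm.
  At elm: go left to tulip.
    Visit tulip.
    At tulip: go left to bay.
      bay is a leaf — visit bay.
    At tulip: go right to rose.
      rose is a leaf — visit rose.
  At elm: go right to ash.
    Visit ash.
    At ash: no left child.
    At ash: go right to fern.
      fern is a leaf — visit fern.
At mint: go right to daisy.
  Visit daisy.
  At daisy: go left to moss.
    Visit moss.
    At moss: go left to pear.
      pear is a leaf — visit pear.
    At moss: no right child.
  At daisy: no right child.

mint elm tulip bay rose ash fern daisy moss pear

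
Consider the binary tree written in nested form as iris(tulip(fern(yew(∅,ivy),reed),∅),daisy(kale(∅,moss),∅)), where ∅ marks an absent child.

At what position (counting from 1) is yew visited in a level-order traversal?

6

Level-order visits nodes level by level from the root, left to right within each level.
Level 0: iris
Level 1: tulip, daisy
Level 2: fern, kale
Level 3: yew, reed, moss
Level 4: ivy
Full level-order sequence: iris, tulip, daisy, fern, kale, yew, reed, moss, ivy.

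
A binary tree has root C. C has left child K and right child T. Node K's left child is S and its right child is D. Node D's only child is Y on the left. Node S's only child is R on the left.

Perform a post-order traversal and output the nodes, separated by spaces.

R S Y D K T C

Post-order visits the left subtree, then the right subtree, then the node.
At C: go left to K.
  At K: go left to S.
    At S: go left to R.
      R is a leaf — visit R.
    At S: no right child.
    Visit S.
  At K: go right to D.
    At D: go left to Y.
      Y is a leaf — visit Y.
    At D: no right child.
    Visit D.
  Visit K.
At C: go right to T.
  T is a leaf — visit T.
Visit C.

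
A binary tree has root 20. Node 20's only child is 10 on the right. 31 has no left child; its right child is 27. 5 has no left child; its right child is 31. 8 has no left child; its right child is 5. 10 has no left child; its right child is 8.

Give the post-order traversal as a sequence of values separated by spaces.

27 31 5 8 10 20

Post-order visits the left subtree, then the right subtree, then the node.
At 20: no left child.
At 20: go right to 10.
  At 10: no left child.
  At 10: go right to 8.
    At 8: no left child.
    At 8: go right to 5.
      At 5: no left child.
      At 5: go right to 31.
        At 31: no left child.
        At 31: go right to 27.
          27 is a leaf — visit 27.
        Visit 31.
      Visit 5.
    Visit 8.
  Visit 10.
Visit 20.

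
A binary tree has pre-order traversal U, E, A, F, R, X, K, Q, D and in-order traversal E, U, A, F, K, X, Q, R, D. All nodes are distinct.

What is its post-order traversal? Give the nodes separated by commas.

E, K, Q, X, D, R, F, A, U

The first element of pre-order is the root; it splits in-order into left and right subtrees.
Root U: left subtree has 1 node {E}, right has 7 {A, F, K, X, Q, R, D}.
  Root A: left subtree has 0 nodes { }, right has 6 {F, K, X, Q, R, D}.
    Root F: left subtree has 0 nodes { }, right has 5 {K, X, Q, R, D}.
      Root R: left subtree has 3 nodes {K, X, Q}, right has 1 {D}.
        Root X: left subtree has 1 node {K}, right has 1 {Q}.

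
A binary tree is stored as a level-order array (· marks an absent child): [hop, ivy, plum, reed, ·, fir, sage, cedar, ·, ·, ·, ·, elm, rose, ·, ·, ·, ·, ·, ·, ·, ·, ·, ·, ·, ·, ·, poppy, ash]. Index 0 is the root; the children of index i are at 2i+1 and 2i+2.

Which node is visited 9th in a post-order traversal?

Post-order visits the left subtree, then the right subtree, then the node.
At hop: go left to ivy.
  At ivy: go left to reed.
    At reed: go left to cedar.
      cedar is a leaf — visit cedar.
    At reed: no right child.
    Visit reed.
  At ivy: no right child.
  Visit ivy.
At hop: go right to plum.
  At plum: go left to fir.
    At fir: no left child.
    At fir: go right to elm.
      elm is a leaf — visit elm.
    Visit fir.
  At plum: go right to sage.
    At sage: go left to rose.
      At rose: go left to poppy.
        poppy is a leaf — visit poppy.
      At rose: go right to ash.
        ash is a leaf — visit ash.
      Visit rose.
    At sage: no right child.
    Visit sage.
  Visit plum.
Visit hop.
Full post-order sequence: cedar, reed, ivy, elm, fir, poppy, ash, rose, sage, plum, hop.

sage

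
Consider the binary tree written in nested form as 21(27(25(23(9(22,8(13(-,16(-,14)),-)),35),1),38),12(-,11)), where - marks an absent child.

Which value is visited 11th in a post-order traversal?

Post-order visits the left subtree, then the right subtree, then the node.
At 21: go left to 27.
  At 27: go left to 25.
    At 25: go left to 23.
      At 23: go left to 9.
        At 9: go left to 22.
          22 is a leaf — visit 22.
        At 9: go right to 8.
          At 8: go left to 13.
            At 13: no left child.
            At 13: go right to 16.
              At 16: no left child.
              At 16: go right to 14.
                14 is a leaf — visit 14.
              Visit 16.
            Visit 13.
          At 8: no right child.
          Visit 8.
        Visit 9.
      At 23: go right to 35.
        35 is a leaf — visit 35.
      Visit 23.
    At 25: go right to 1.
      1 is a leaf — visit 1.
    Visit 25.
  At 27: go right to 38.
    38 is a leaf — visit 38.
  Visit 27.
At 21: go right to 12.
  At 12: no left child.
  At 12: go right to 11.
    11 is a leaf — visit 11.
  Visit 12.
Visit 21.
Full post-order sequence: 22, 14, 16, 13, 8, 9, 35, 23, 1, 25, 38, 27, 11, 12, 21.

38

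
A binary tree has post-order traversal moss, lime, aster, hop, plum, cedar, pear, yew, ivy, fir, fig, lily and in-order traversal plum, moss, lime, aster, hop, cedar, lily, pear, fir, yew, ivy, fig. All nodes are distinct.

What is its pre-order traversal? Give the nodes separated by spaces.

lily cedar plum hop aster lime moss fig fir pear ivy yew

The last element of post-order is the root; it splits in-order into left and right subtrees.
Root lily: left subtree has 6 nodes {plum, moss, lime, aster, hop, cedar}, right has 5 {pear, fir, yew, ivy, fig}.
  Root cedar: left subtree has 5 nodes {plum, moss, lime, aster, hop}, right has 0 { }.
    Root plum: left subtree has 0 nodes { }, right has 4 {moss, lime, aster, hop}.
      Root hop: left subtree has 3 nodes {moss, lime, aster}, right has 0 { }.
        Root aster: left subtree has 2 nodes {moss, lime}, right has 0 { }.
          Root lime: left subtree has 1 node {moss}, right has 0 { }.
  Root fig: left subtree has 4 nodes {pear, fir, yew, ivy}, right has 0 { }.
    Root fir: left subtree has 1 node {pear}, right has 2 {yew, ivy}.
      Root ivy: left subtree has 1 node {yew}, right has 0 { }.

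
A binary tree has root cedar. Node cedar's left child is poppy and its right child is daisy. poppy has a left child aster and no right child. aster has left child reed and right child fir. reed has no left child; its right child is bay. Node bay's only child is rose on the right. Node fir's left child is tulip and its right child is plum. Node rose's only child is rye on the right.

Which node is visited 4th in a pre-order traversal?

reed

Pre-order visits the node, then its left subtree, then its right subtree.
Visit cedar.
At cedar: go left to poppy.
  Visit poppy.
  At poppy: go left to aster.
    Visit aster.
    At aster: go left to reed.
      Visit reed.
      At reed: no left child.
      At reed: go right to bay.
        Visit bay.
        At bay: no left child.
        At bay: go right to rose.
          Visit rose.
          At rose: no left child.
          At rose: go right to rye.
            rye is a leaf — visit rye.
    At aster: go right to fir.
      Visit fir.
      At fir: go left to tulip.
        tulip is a leaf — visit tulip.
      At fir: go right to plum.
        plum is a leaf — visit plum.
  At poppy: no right child.
At cedar: go right to daisy.
  daisy is a leaf — visit daisy.
Full pre-order sequence: cedar, poppy, aster, reed, bay, rose, rye, fir, tulip, plum, daisy.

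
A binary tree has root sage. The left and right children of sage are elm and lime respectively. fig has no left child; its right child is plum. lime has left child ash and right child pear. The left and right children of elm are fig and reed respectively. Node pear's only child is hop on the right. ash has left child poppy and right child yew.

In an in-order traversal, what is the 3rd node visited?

In-order visits the left subtree, then the node, then the right subtree.
At sage: go left to elm.
  At elm: go left to fig.
    At fig: no left child.
    Visit fig.
    At fig: go right to plum.
      plum is a leaf — visit plum.
  Visit elm.
  At elm: go right to reed.
    reed is a leaf — visit reed.
Visit sage.
At sage: go right to lime.
  At lime: go left to ash.
    At ash: go left to poppy.
      poppy is a leaf — visit poppy.
    Visit ash.
    At ash: go right to yew.
      yew is a leaf — visit yew.
  Visit lime.
  At lime: go right to pear.
    At pear: no left child.
    Visit pear.
    At pear: go right to hop.
      hop is a leaf — visit hop.
Full in-order sequence: fig, plum, elm, reed, sage, poppy, ash, yew, lime, pear, hop.

elm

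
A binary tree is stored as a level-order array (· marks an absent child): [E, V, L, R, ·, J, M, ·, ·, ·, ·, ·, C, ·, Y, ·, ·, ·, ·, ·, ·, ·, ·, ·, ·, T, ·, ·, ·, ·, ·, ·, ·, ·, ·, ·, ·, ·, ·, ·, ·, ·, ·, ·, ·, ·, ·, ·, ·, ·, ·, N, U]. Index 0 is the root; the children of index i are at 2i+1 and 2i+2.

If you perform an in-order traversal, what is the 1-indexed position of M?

10

In-order visits the left subtree, then the node, then the right subtree.
At E: go left to V.
  At V: go left to R.
    R is a leaf — visit R.
  Visit V.
  At V: no right child.
Visit E.
At E: go right to L.
  At L: go left to J.
    At J: no left child.
    Visit J.
    At J: go right to C.
      At C: go left to T.
        At T: go left to N.
          N is a leaf — visit N.
        Visit T.
        At T: go right to U.
          U is a leaf — visit U.
      Visit C.
      At C: no right child.
  Visit L.
  At L: go right to M.
    At M: no left child.
    Visit M.
    At M: go right to Y.
      Y is a leaf — visit Y.
Full in-order sequence: R, V, E, J, N, T, U, C, L, M, Y.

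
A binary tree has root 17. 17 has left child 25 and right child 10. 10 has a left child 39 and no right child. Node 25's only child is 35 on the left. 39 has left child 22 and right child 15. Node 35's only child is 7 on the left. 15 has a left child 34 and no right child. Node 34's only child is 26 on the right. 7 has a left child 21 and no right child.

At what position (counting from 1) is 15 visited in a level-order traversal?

8

Level-order visits nodes level by level from the root, left to right within each level.
Level 0: 17
Level 1: 25, 10
Level 2: 35, 39
Level 3: 7, 22, 15
Level 4: 21, 34
Level 5: 26
Full level-order sequence: 17, 25, 10, 35, 39, 7, 22, 15, 21, 34, 26.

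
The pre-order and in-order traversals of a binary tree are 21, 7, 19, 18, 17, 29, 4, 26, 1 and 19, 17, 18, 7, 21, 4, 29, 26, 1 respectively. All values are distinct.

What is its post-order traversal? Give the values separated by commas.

The first element of pre-order is the root; it splits in-order into left and right subtrees.
Root 21: left subtree has 4 nodes {19, 17, 18, 7}, right has 4 {4, 29, 26, 1}.
  Root 7: left subtree has 3 nodes {19, 17, 18}, right has 0 { }.
    Root 19: left subtree has 0 nodes { }, right has 2 {17, 18}.
      Root 18: left subtree has 1 node {17}, right has 0 { }.
  Root 29: left subtree has 1 node {4}, right has 2 {26, 1}.
    Root 26: left subtree has 0 nodes { }, right has 1 {1}.

17, 18, 19, 7, 4, 1, 26, 29, 21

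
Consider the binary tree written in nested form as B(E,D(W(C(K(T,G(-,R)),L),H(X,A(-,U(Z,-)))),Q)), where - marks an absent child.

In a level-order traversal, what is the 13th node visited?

Level-order visits nodes level by level from the root, left to right within each level.
Level 0: B
Level 1: E, D
Level 2: W, Q
Level 3: C, H
Level 4: K, L, X, A
Level 5: T, G, U
Level 6: R, Z
Full level-order sequence: B, E, D, W, Q, C, H, K, L, X, A, T, G, U, R, Z.

G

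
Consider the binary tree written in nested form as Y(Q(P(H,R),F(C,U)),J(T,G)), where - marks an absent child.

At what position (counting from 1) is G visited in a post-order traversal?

9

Post-order visits the left subtree, then the right subtree, then the node.
At Y: go left to Q.
  At Q: go left to P.
    At P: go left to H.
      H is a leaf — visit H.
    At P: go right to R.
      R is a leaf — visit R.
    Visit P.
  At Q: go right to F.
    At F: go left to C.
      C is a leaf — visit C.
    At F: go right to U.
      U is a leaf — visit U.
    Visit F.
  Visit Q.
At Y: go right to J.
  At J: go left to T.
    T is a leaf — visit T.
  At J: go right to G.
    G is a leaf — visit G.
  Visit J.
Visit Y.
Full post-order sequence: H, R, P, C, U, F, Q, T, G, J, Y.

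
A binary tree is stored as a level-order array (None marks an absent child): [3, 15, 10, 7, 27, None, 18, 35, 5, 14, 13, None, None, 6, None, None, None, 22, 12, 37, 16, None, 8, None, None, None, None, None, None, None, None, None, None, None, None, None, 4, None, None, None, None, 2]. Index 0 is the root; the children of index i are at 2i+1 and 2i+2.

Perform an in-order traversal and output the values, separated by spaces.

In-order visits the left subtree, then the node, then the right subtree.
At 3: go left to 15.
  At 15: go left to 7.
    At 7: go left to 35.
      35 is a leaf — visit 35.
    Visit 7.
    At 7: go right to 5.
      At 5: go left to 22.
        At 22: no left child.
        Visit 22.
        At 22: go right to 4.
          4 is a leaf — visit 4.
      Visit 5.
      At 5: go right to 12.
        12 is a leaf — visit 12.
  Visit 15.
  At 15: go right to 27.
    At 27: go left to 14.
      At 14: go left to 37.
        37 is a leaf — visit 37.
      Visit 14.
      At 14: go right to 16.
        At 16: go left to 2.
          2 is a leaf — visit 2.
        Visit 16.
        At 16: no right child.
    Visit 27.
    At 27: go right to 13.
      At 13: no left child.
      Visit 13.
      At 13: go right to 8.
        8 is a leaf — visit 8.
Visit 3.
At 3: go right to 10.
  At 10: no left child.
  Visit 10.
  At 10: go right to 18.
    At 18: go left to 6.
      6 is a leaf — visit 6.
    Visit 18.
    At 18: no right child.

35 7 22 4 5 12 15 37 14 2 16 27 13 8 3 10 6 18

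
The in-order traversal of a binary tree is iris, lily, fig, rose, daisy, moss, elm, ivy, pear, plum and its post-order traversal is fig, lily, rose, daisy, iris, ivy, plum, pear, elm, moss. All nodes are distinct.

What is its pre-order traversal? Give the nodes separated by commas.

The last element of post-order is the root; it splits in-order into left and right subtrees.
Root moss: left subtree has 5 nodes {iris, lily, fig, rose, daisy}, right has 4 {elm, ivy, pear, plum}.
  Root iris: left subtree has 0 nodes { }, right has 4 {lily, fig, rose, daisy}.
    Root daisy: left subtree has 3 nodes {lily, fig, rose}, right has 0 { }.
      Root rose: left subtree has 2 nodes {lily, fig}, right has 0 { }.
        Root lily: left subtree has 0 nodes { }, right has 1 {fig}.
  Root elm: left subtree has 0 nodes { }, right has 3 {ivy, pear, plum}.
    Root pear: left subtree has 1 node {ivy}, right has 1 {plum}.

moss, iris, daisy, rose, lily, fig, elm, pear, ivy, plum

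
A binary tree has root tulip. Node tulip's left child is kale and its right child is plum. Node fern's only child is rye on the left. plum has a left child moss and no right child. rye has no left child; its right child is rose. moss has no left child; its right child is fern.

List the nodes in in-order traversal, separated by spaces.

kale tulip moss rye rose fern plum

In-order visits the left subtree, then the node, then the right subtree.
At tulip: go left to kale.
  kale is a leaf — visit kale.
Visit tulip.
At tulip: go right to plum.
  At plum: go left to moss.
    At moss: no left child.
    Visit moss.
    At moss: go right to fern.
      At fern: go left to rye.
        At rye: no left child.
        Visit rye.
        At rye: go right to rose.
          rose is a leaf — visit rose.
      Visit fern.
      At fern: no right child.
  Visit plum.
  At plum: no right child.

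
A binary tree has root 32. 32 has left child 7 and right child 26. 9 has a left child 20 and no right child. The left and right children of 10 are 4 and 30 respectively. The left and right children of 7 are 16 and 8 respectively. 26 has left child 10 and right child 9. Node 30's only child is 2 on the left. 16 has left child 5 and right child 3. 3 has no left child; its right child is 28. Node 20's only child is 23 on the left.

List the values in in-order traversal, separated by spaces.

In-order visits the left subtree, then the node, then the right subtree.
At 32: go left to 7.
  At 7: go left to 16.
    At 16: go left to 5.
      5 is a leaf — visit 5.
    Visit 16.
    At 16: go right to 3.
      At 3: no left child.
      Visit 3.
      At 3: go right to 28.
        28 is a leaf — visit 28.
  Visit 7.
  At 7: go right to 8.
    8 is a leaf — visit 8.
Visit 32.
At 32: go right to 26.
  At 26: go left to 10.
    At 10: go left to 4.
      4 is a leaf — visit 4.
    Visit 10.
    At 10: go right to 30.
      At 30: go left to 2.
        2 is a leaf — visit 2.
      Visit 30.
      At 30: no right child.
  Visit 26.
  At 26: go right to 9.
    At 9: go left to 20.
      At 20: go left to 23.
        23 is a leaf — visit 23.
      Visit 20.
      At 20: no right child.
    Visit 9.
    At 9: no right child.

5 16 3 28 7 8 32 4 10 2 30 26 23 20 9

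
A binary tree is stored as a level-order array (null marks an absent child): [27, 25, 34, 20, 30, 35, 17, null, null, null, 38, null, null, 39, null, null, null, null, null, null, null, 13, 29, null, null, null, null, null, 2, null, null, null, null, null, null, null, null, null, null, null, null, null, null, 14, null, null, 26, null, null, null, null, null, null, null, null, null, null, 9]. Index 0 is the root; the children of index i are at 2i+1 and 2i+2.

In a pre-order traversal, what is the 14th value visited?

2

Pre-order visits the node, then its left subtree, then its right subtree.
Visit 27.
At 27: go left to 25.
  Visit 25.
  At 25: go left to 20.
    20 is a leaf — visit 20.
  At 25: go right to 30.
    Visit 30.
    At 30: no left child.
    At 30: go right to 38.
      Visit 38.
      At 38: go left to 13.
        Visit 13.
        At 13: go left to 14.
          14 is a leaf — visit 14.
        At 13: no right child.
      At 38: go right to 29.
        Visit 29.
        At 29: no left child.
        At 29: go right to 26.
          26 is a leaf — visit 26.
At 27: go right to 34.
  Visit 34.
  At 34: go left to 35.
    35 is a leaf — visit 35.
  At 34: go right to 17.
    Visit 17.
    At 17: go left to 39.
      Visit 39.
      At 39: no left child.
      At 39: go right to 2.
        Visit 2.
        At 2: go left to 9.
          9 is a leaf — visit 9.
        At 2: no right child.
    At 17: no right child.
Full pre-order sequence: 27, 25, 20, 30, 38, 13, 14, 29, 26, 34, 35, 17, 39, 2, 9.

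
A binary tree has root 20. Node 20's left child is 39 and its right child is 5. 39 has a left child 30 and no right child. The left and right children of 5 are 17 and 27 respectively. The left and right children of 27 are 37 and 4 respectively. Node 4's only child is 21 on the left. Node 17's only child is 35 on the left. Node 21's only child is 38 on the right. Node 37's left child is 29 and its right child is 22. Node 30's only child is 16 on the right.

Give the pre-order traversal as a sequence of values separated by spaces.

Pre-order visits the node, then its left subtree, then its right subtree.
Visit 20.
At 20: go left to 39.
  Visit 39.
  At 39: go left to 30.
    Visit 30.
    At 30: no left child.
    At 30: go right to 16.
      16 is a leaf — visit 16.
  At 39: no right child.
At 20: go right to 5.
  Visit 5.
  At 5: go left to 17.
    Visit 17.
    At 17: go left to 35.
      35 is a leaf — visit 35.
    At 17: no right child.
  At 5: go right to 27.
    Visit 27.
    At 27: go left to 37.
      Visit 37.
      At 37: go left to 29.
        29 is a leaf — visit 29.
      At 37: go right to 22.
        22 is a leaf — visit 22.
    At 27: go right to 4.
      Visit 4.
      At 4: go left to 21.
        Visit 21.
        At 21: no left child.
        At 21: go right to 38.
          38 is a leaf — visit 38.
      At 4: no right child.

20 39 30 16 5 17 35 27 37 29 22 4 21 38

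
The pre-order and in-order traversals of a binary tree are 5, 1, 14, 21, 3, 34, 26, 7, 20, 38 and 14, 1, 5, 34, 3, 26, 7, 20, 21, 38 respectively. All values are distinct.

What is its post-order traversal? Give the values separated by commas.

14, 1, 34, 20, 7, 26, 3, 38, 21, 5

The first element of pre-order is the root; it splits in-order into left and right subtrees.
Root 5: left subtree has 2 nodes {14, 1}, right has 7 {34, 3, 26, 7, 20, 21, 38}.
  Root 1: left subtree has 1 node {14}, right has 0 { }.
  Root 21: left subtree has 5 nodes {34, 3, 26, 7, 20}, right has 1 {38}.
    Root 3: left subtree has 1 node {34}, right has 3 {26, 7, 20}.
      Root 26: left subtree has 0 nodes { }, right has 2 {7, 20}.
        Root 7: left subtree has 0 nodes { }, right has 1 {20}.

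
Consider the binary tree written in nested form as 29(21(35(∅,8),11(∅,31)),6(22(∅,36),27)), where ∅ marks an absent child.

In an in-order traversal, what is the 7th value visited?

In-order visits the left subtree, then the node, then the right subtree.
At 29: go left to 21.
  At 21: go left to 35.
    At 35: no left child.
    Visit 35.
    At 35: go right to 8.
      8 is a leaf — visit 8.
  Visit 21.
  At 21: go right to 11.
    At 11: no left child.
    Visit 11.
    At 11: go right to 31.
      31 is a leaf — visit 31.
Visit 29.
At 29: go right to 6.
  At 6: go left to 22.
    At 22: no left child.
    Visit 22.
    At 22: go right to 36.
      36 is a leaf — visit 36.
  Visit 6.
  At 6: go right to 27.
    27 is a leaf — visit 27.
Full in-order sequence: 35, 8, 21, 11, 31, 29, 22, 36, 6, 27.

22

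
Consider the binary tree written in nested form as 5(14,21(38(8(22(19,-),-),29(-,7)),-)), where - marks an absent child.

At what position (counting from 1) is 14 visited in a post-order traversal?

1

Post-order visits the left subtree, then the right subtree, then the node.
At 5: go left to 14.
  14 is a leaf — visit 14.
At 5: go right to 21.
  At 21: go left to 38.
    At 38: go left to 8.
      At 8: go left to 22.
        At 22: go left to 19.
          19 is a leaf — visit 19.
        At 22: no right child.
        Visit 22.
      At 8: no right child.
      Visit 8.
    At 38: go right to 29.
      At 29: no left child.
      At 29: go right to 7.
        7 is a leaf — visit 7.
      Visit 29.
    Visit 38.
  At 21: no right child.
  Visit 21.
Visit 5.
Full post-order sequence: 14, 19, 22, 8, 7, 29, 38, 21, 5.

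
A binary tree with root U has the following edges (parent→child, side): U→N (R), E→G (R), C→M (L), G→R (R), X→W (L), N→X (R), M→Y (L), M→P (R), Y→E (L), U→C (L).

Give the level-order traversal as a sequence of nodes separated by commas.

U, C, N, M, X, Y, P, W, E, G, R

Level-order visits nodes level by level from the root, left to right within each level.
Level 0: U
Level 1: C, N
Level 2: M, X
Level 3: Y, P, W
Level 4: E
Level 5: G
Level 6: R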